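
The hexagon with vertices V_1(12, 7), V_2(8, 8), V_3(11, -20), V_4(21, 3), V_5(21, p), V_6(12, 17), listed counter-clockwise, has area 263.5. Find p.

The doubled signed area Σ (x_i y_{i+1} − x_{i+1} y_i) is linear in p.
With p=0 it equals 419; the coefficient of p is 9 (from the two edges through V_5).
So 9·p + 419 = 2·263.5 = 527 ⇒ p = 12.

12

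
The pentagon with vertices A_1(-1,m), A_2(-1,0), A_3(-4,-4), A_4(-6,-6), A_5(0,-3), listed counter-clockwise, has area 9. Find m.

-1

The doubled signed area Σ (x_i y_{i+1} − x_{i+1} y_i) is linear in m.
With m=0 it equals 19; the coefficient of m is 1 (from the two edges through A_1).
So 1·m + 19 = 2·9 = 18 ⇒ m = -1.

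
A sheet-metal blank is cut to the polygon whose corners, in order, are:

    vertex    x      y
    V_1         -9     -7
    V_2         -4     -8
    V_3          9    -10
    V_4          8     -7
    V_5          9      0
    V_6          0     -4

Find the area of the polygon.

Apply the shoelace formula: 2A = Σ (x_i·y_{i+1} − x_{i+1}·y_i), indices taken mod 6.
Σ = (44) + (112) + (17) + (63) + (-36) + (-36) = 164
Area = |Σ|/2 = 82.

82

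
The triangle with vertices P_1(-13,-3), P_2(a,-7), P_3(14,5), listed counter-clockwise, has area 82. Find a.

-6

The doubled signed area Σ (x_i y_{i+1} − x_{i+1} y_i) is linear in a.
With a=0 it equals 212; the coefficient of a is 8 (from the two edges through P_2).
So 8·a + 212 = 2·82 = 164 ⇒ a = -6.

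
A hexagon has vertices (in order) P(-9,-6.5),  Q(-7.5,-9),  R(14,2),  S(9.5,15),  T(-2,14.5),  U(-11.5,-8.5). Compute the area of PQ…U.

342

Σ = (32.25) + (111) + (191) + (167.75) + (183.75) + (-1.75) = 684
Area = |Σ|/2 = 342.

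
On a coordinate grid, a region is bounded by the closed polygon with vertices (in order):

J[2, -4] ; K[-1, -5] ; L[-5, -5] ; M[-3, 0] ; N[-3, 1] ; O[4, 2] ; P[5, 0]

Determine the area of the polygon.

46

Apply the shoelace (surveyor's) formula: 2A = Σ (x_i·y_{i+1} − x_{i+1}·y_i), indices taken mod 7.
J→K: (2)(-5) − (-1)(-4) = -14
K→L: (-1)(-5) − (-5)(-5) = -20
L→M: (-5)(0) − (-3)(-5) = -15
M→N: (-3)(1) − (-3)(0) = -3
N→O: (-3)(2) − (4)(1) = -10
O→P: (4)(0) − (5)(2) = -10
P→J: (5)(-4) − (2)(0) = -20
Σ = -92
Area = |Σ|/2 = 46.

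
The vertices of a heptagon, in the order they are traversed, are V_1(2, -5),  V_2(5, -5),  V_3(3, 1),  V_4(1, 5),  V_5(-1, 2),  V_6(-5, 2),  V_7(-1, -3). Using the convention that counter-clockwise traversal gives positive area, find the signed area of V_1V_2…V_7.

Σ = (15) + (20) + (14) + (7) + (8) + (17) + (11) = 92
Signed area = Σ/2 = 46 (positive ⇒ counter-clockwise traversal).

46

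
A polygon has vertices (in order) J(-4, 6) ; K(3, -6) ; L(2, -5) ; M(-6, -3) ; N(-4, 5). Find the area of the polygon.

39.5

Σ = (6) + (-3) + (-36) + (-42) + (-4) = -79
Area = |Σ|/2 = 39.5.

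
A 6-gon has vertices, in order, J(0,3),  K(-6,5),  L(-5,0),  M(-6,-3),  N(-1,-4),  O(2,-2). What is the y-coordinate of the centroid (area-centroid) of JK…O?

23/285

Apply the surveyor's formula. First the cross-terms c_i = x_i·y_{i+1} − x_{i+1}·y_i:
  18, 25, 15, 21, 10, 6  ⇒  2A = 95, A = 47.5.
Then Σ (y_i + y_{i+1})·c_i = 23, so ȳ = 23 / (6·47.5) = 23/285.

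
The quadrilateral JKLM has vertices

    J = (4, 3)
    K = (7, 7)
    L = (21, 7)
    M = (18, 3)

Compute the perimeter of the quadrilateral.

|JK| = √((3)² + (4)²) = √25 = 5
|KL| = √((14)² + (0)²) = √196 = 14
|LM| = √((-3)² + (-4)²) = √25 = 5
|MJ| = √((-14)² + (0)²) = √196 = 14
Perimeter = 5 + 14 + 5 + 14 = 38.

38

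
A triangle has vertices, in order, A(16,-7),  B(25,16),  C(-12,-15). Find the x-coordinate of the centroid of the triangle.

Apply the shoelace formula. First the cross-terms c_i = x_i·y_{i+1} − x_{i+1}·y_i:
  431, -183, 324  ⇒  2A = 572, A = 286.
Then Σ (x_i + x_{i+1})·c_i = 16588, so x̄ = 16588 / (6·286) = 29/3.

29/3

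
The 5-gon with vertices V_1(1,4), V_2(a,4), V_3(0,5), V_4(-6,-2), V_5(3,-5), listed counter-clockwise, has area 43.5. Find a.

0

The doubled signed area Σ (x_i y_{i+1} − x_{i+1} y_i) is linear in a.
With a=0 it equals 87; the coefficient of a is 1 (from the two edges through V_2).
So 1·a + 87 = 2·43.5 = 87 ⇒ a = 0.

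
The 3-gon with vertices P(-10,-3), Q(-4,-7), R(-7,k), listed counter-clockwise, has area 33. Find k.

Write out the shoelace sum; only the two edges meeting at R involve k:
2·Area = [((-4)·k − (-7)·(-7)) + ((-7)·(-3) − (-10)·k)] + 58
       = 6·k + 30 = 66
⇒ k = 6.

6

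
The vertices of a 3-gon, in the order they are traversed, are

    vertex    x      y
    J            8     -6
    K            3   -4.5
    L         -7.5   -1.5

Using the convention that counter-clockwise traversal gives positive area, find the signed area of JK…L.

0.375

Σ = (-18) + (-38.25) + (57) = 0.75
Signed area = Σ/2 = 0.375 (positive ⇒ counter-clockwise traversal).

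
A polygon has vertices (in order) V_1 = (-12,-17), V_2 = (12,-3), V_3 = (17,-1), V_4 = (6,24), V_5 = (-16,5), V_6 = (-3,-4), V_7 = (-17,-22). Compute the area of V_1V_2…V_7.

604.5

Σ = (240) + (39) + (414) + (414) + (79) + (-2) + (25) = 1209
Area = |Σ|/2 = 604.5.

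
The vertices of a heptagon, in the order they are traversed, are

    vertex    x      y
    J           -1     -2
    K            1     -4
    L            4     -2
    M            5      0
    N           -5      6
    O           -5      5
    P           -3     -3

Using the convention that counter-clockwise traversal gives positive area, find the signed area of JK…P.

49

Apply the surveyor's formula: 2A = Σ (x_i·y_{i+1} − x_{i+1}·y_i), indices taken mod 7.
Cross-terms: 6, 14, 10, 30, 5, 30, 3  ⇒  Σ = 98
Signed area = Σ/2 = 49 (positive ⇒ counter-clockwise traversal).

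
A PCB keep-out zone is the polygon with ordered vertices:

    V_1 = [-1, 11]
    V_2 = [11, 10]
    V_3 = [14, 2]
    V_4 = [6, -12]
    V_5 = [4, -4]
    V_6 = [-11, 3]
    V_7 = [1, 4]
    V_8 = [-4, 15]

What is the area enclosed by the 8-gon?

V_1→V_2: (-1)(10) − (11)(11) = -131
V_2→V_3: (11)(2) − (14)(10) = -118
V_3→V_4: (14)(-12) − (6)(2) = -180
V_4→V_5: (6)(-4) − (4)(-12) = 24
V_5→V_6: (4)(3) − (-11)(-4) = -32
V_6→V_7: (-11)(4) − (1)(3) = -47
V_7→V_8: (1)(15) − (-4)(4) = 31
V_8→V_1: (-4)(11) − (-1)(15) = -29
Σ = -482
Area = |Σ|/2 = 241.

241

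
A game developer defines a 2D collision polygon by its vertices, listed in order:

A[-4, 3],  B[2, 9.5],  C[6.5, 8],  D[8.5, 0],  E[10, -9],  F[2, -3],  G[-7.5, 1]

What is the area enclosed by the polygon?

142.625

Cross-terms: -44, -45.75, -68, -76.5, -12, -20.5, -18.5  ⇒  Σ = -285.25
Area = |Σ|/2 = 142.625.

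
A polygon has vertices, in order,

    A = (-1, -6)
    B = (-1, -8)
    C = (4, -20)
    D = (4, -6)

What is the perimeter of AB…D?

34

|AB| = √((0)² + (-2)²) = √4 = 2
|BC| = √((5)² + (-12)²) = √169 = 13
|CD| = √((0)² + (14)²) = √196 = 14
|DA| = √((-5)² + (0)²) = √25 = 5
Perimeter = 2 + 13 + 14 + 5 = 34.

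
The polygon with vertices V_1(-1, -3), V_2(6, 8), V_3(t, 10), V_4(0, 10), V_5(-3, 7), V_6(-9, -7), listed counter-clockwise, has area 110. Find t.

Write out the shoelace sum; only the two edges meeting at V_3 involve t:
2·Area = [(6·10 − t·8) + (t·10 − 0·10)] + 144
       = 2·t + 204 = 220
⇒ t = 8.

8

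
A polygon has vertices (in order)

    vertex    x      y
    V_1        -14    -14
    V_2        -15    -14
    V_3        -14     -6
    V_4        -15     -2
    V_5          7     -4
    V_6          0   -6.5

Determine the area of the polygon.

122.25

Σ = (-14) + (-106) + (-62) + (74) + (-45.5) + (-91) = -244.5
Area = |Σ|/2 = 122.25.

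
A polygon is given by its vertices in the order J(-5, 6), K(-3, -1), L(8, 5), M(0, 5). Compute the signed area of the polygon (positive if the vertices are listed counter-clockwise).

40.5

Apply the shoelace formula: 2A = Σ (x_i·y_{i+1} − x_{i+1}·y_i), indices taken mod 4.
Σ = (23) + (-7) + (40) + (25) = 81
Signed area = Σ/2 = 40.5 (positive ⇒ counter-clockwise traversal).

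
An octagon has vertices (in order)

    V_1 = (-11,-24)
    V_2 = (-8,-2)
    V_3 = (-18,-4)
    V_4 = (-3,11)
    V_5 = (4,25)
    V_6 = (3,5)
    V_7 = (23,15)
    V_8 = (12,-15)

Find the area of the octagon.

803

Σ = (-170) + (-4) + (-210) + (-119) + (-55) + (-70) + (-525) + (-453) = -1606
Area = |Σ|/2 = 803.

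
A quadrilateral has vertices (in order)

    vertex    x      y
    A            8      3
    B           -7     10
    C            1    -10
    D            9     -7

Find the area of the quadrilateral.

163.5

Σ = (101) + (60) + (83) + (83) = 327
Area = |Σ|/2 = 163.5.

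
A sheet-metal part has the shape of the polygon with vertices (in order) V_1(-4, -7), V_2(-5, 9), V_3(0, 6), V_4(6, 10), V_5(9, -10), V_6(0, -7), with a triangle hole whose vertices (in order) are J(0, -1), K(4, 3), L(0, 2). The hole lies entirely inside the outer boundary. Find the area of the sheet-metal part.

183

Outer boundary:
Apply the shoelace formula: 2A = Σ (x_i·y_{i+1} − x_{i+1}·y_i), indices taken mod 6.
Cross-terms: -71, -30, -36, -150, -63, -28  ⇒  Σ = -378
Area = |Σ|/2 = 189.
Hole:
Apply the shoelace formula: 2A = Σ (x_i·y_{i+1} − x_{i+1}·y_i), indices taken mod 3.
Σ = (4) + (8) + (0) = 12
Area = |Σ|/2 = 6.
Net area = 189 − 6 = 183.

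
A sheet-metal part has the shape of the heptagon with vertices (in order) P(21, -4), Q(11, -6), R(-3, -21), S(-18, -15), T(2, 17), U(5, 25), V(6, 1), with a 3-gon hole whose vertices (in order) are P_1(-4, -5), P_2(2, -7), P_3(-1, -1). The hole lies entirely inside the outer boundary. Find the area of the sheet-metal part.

Outer boundary:
P→Q: (21)(-6) − (11)(-4) = -82
Q→R: (11)(-21) − (-3)(-6) = -249
R→S: (-3)(-15) − (-18)(-21) = -333
S→T: (-18)(17) − (2)(-15) = -276
T→U: (2)(25) − (5)(17) = -35
U→V: (5)(1) − (6)(25) = -145
V→P: (6)(-4) − (21)(1) = -45
Σ = -1165
Area = |Σ|/2 = 582.5.
Hole:
Σ = (38) + (-9) + (1) = 30
Area = |Σ|/2 = 15.
Net area = 582.5 − 15 = 567.5.

567.5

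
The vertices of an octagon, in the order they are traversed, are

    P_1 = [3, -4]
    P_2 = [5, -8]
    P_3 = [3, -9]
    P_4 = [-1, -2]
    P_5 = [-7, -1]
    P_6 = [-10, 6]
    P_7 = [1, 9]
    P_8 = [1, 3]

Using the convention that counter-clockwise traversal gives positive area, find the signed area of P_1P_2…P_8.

-110

Apply the shoelace (surveyor's) formula: 2A = Σ (x_i·y_{i+1} − x_{i+1}·y_i), indices taken mod 8.
Cross-terms: -4, -21, -15, -13, -52, -96, -6, -13  ⇒  Σ = -220
Signed area = Σ/2 = -110 (negative ⇒ clockwise traversal).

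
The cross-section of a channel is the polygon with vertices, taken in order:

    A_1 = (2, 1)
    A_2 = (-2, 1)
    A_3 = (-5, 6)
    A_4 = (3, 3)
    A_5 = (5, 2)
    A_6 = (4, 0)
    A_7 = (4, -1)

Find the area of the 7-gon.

25.5

A_1→A_2: (2)(1) − (-2)(1) = 4
A_2→A_3: (-2)(6) − (-5)(1) = -7
A_3→A_4: (-5)(3) − (3)(6) = -33
A_4→A_5: (3)(2) − (5)(3) = -9
A_5→A_6: (5)(0) − (4)(2) = -8
A_6→A_7: (4)(-1) − (4)(0) = -4
A_7→A_1: (4)(1) − (2)(-1) = 6
Σ = -51
Area = |Σ|/2 = 25.5.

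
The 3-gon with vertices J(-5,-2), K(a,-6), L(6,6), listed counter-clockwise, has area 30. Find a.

Write out the shoelace sum; only the two edges meeting at K involve a:
2·Area = [((-5)·(-6) − a·(-2)) + (a·6 − 6·(-6))] + 18
       = 8·a + 84 = 60
⇒ a = -3.

-3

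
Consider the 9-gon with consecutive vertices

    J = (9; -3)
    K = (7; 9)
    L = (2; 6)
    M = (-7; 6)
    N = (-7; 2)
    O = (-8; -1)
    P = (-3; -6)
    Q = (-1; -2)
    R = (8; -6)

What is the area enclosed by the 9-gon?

Cross-terms: 102, 24, 54, 28, 23, 45, 0, 22, 30  ⇒  Σ = 328
Area = |Σ|/2 = 164.

164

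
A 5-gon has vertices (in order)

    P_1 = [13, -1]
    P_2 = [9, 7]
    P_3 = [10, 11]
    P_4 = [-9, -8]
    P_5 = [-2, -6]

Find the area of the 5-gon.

Apply the shoelace formula: 2A = Σ (x_i·y_{i+1} − x_{i+1}·y_i), indices taken mod 5.
Cross-terms: 100, 29, 19, 38, 80  ⇒  Σ = 266
Area = |Σ|/2 = 133.

133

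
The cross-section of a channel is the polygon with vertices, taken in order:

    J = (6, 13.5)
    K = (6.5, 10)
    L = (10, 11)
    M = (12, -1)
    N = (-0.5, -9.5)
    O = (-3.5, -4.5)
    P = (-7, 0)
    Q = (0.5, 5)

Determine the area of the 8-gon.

Σ = (-27.75) + (-28.5) + (-142) + (-114.5) + (-31) + (-31.5) + (-35) + (-23.25) = -433.5
Area = |Σ|/2 = 216.75.

216.75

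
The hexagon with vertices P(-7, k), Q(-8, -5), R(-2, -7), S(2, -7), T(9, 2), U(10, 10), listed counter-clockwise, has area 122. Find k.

The doubled signed area Σ (x_i y_{i+1} − x_{i+1} y_i) is linear in k.
With k=0 it equals 316; the coefficient of k is 18 (from the two edges through P).
So 18·k + 316 = 2·122 = 244 ⇒ k = -4.

-4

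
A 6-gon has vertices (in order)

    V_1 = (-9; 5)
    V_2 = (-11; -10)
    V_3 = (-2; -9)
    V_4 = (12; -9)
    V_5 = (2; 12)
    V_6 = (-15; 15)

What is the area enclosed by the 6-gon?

391

Σ = (145) + (79) + (126) + (162) + (210) + (60) = 782
Area = |Σ|/2 = 391.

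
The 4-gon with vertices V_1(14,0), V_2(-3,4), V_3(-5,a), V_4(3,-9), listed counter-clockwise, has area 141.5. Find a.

-6

The doubled signed area Σ (x_i y_{i+1} − x_{i+1} y_i) is linear in a.
With a=0 it equals 247; the coefficient of a is -6 (from the two edges through V_3).
So -6·a + 247 = 2·141.5 = 283 ⇒ a = -6.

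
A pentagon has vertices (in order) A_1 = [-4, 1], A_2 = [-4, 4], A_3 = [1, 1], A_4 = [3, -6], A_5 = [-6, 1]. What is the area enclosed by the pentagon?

32

Apply Gauss's area formula: 2A = Σ (x_i·y_{i+1} − x_{i+1}·y_i), indices taken mod 5.
Σ = (-12) + (-8) + (-9) + (-33) + (-2) = -64
Area = |Σ|/2 = 32.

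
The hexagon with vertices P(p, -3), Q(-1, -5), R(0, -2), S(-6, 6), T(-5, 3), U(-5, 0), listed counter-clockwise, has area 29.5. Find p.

The doubled signed area Σ (x_i y_{i+1} − x_{i+1} y_i) is linear in p.
With p=0 it equals 29; the coefficient of p is -5 (from the two edges through P).
So -5·p + 29 = 2·29.5 = 59 ⇒ p = -6.

-6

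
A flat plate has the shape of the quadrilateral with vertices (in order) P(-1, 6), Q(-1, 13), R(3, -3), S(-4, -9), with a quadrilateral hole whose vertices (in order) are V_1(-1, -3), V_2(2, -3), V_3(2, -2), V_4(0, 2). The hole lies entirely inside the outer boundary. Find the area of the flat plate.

Outer boundary:
Apply the surveyor's formula: 2A = Σ (x_i·y_{i+1} − x_{i+1}·y_i), indices taken mod 4.
Cross-terms: -7, -36, -39, -33  ⇒  Σ = -115
Area = |Σ|/2 = 57.5.
Hole:
Σ = (9) + (2) + (4) + (2) = 17
Area = |Σ|/2 = 8.5.
Net area = 57.5 − 8.5 = 49.

49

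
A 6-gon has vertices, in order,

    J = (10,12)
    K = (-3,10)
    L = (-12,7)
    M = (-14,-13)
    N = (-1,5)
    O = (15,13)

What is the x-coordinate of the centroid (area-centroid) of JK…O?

-979/184

Apply Gauss's area formula. First the cross-terms c_i = x_i·y_{i+1} − x_{i+1}·y_i:
  136, 99, 254, -83, -88, 50  ⇒  2A = 368, A = 184.
Then Σ (x_i + x_{i+1})·c_i = -5874, so x̄ = -5874 / (6·184) = -979/184.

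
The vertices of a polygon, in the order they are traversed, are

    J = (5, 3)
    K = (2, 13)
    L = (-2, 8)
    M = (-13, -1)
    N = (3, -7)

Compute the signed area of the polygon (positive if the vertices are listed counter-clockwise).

172.5

Σ = (59) + (42) + (106) + (94) + (44) = 345
Signed area = Σ/2 = 172.5 (positive ⇒ counter-clockwise traversal).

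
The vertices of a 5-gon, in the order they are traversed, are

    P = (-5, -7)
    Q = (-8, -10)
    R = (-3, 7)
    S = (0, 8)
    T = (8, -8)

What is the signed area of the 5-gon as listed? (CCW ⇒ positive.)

-138

Apply the shoelace formula: 2A = Σ (x_i·y_{i+1} − x_{i+1}·y_i), indices taken mod 5.
Σ = (-6) + (-86) + (-24) + (-64) + (-96) = -276
Signed area = Σ/2 = -138 (negative ⇒ clockwise traversal).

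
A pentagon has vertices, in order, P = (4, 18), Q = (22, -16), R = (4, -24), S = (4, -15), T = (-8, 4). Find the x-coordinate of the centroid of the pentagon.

6.5625

Apply the shoelace (surveyor's) formula. First the cross-terms c_i = x_i·y_{i+1} − x_{i+1}·y_i:
  -460, -464, 36, -104, -160  ⇒  2A = -1152, A = -576.
Then Σ (x_i + x_{i+1})·c_i = -22680, so x̄ = -22680 / (6·(-576)) = 6.5625.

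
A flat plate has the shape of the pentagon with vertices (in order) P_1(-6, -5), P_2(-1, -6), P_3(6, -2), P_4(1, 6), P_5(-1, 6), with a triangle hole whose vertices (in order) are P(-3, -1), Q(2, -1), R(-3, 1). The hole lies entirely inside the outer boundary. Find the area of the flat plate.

75

Outer boundary:
Cross-terms: 31, 38, 38, 12, 41  ⇒  Σ = 160
Area = |Σ|/2 = 80.
Hole:
Apply the shoelace formula: 2A = Σ (x_i·y_{i+1} − x_{i+1}·y_i), indices taken mod 3.
Cross-terms: 5, -1, 6  ⇒  Σ = 10
Area = |Σ|/2 = 5.
Net area = 80 − 5 = 75.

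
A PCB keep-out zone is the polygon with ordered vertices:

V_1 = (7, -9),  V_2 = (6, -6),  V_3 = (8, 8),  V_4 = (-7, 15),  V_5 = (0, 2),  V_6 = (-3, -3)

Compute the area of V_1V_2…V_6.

Apply the shoelace (surveyor's) formula: 2A = Σ (x_i·y_{i+1} − x_{i+1}·y_i), indices taken mod 6.
Cross-terms: 12, 96, 176, -14, 6, 48  ⇒  Σ = 324
Area = |Σ|/2 = 162.

162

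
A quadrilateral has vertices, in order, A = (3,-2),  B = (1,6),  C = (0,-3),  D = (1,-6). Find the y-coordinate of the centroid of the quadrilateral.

Apply the surveyor's formula. First the cross-terms c_i = x_i·y_{i+1} − x_{i+1}·y_i:
  20, -3, 3, 16  ⇒  2A = 36, A = 18.
Then Σ (y_i + y_{i+1})·c_i = -84, so ȳ = -84 / (6·18) = -7/9.

-7/9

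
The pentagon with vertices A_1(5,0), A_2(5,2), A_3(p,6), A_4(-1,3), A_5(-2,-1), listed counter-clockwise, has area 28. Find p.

Write out the shoelace sum; only the two edges meeting at A_3 involve p:
2·Area = [(5·6 − p·2) + (p·3 − (-1)·6)] + 22
       = 1·p + 58 = 56
⇒ p = -2.

-2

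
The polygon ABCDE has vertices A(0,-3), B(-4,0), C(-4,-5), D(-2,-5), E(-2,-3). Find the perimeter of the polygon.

16

|AB| = √((-4)² + (3)²) = √25 = 5
|BC| = √((0)² + (-5)²) = √25 = 5
|CD| = √((2)² + (0)²) = √4 = 2
|DE| = √((0)² + (2)²) = √4 = 2
|EA| = √((2)² + (0)²) = √4 = 2
Perimeter = 5 + 5 + 2 + 2 + 2 = 16.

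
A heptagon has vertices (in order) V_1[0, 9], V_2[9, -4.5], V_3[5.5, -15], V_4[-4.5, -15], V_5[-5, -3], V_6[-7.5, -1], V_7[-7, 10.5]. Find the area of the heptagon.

V_1→V_2: (0)(-4.5) − (9)(9) = -81
V_2→V_3: (9)(-15) − (5.5)(-4.5) = -110.25
V_3→V_4: (5.5)(-15) − (-4.5)(-15) = -150
V_4→V_5: (-4.5)(-3) − (-5)(-15) = -61.5
V_5→V_6: (-5)(-1) − (-7.5)(-3) = -17.5
V_6→V_7: (-7.5)(10.5) − (-7)(-1) = -85.75
V_7→V_1: (-7)(9) − (0)(10.5) = -63
Σ = -569
Area = |Σ|/2 = 284.5.

284.5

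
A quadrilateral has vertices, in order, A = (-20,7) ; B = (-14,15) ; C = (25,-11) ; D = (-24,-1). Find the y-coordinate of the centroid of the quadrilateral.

Apply the shoelace formula. First the cross-terms c_i = x_i·y_{i+1} − x_{i+1}·y_i:
  -202, -221, -289, -188  ⇒  2A = -900, A = -450.
Then Σ (y_i + y_{i+1})·c_i = -2988, so ȳ = -2988 / (6·(-450)) = 83/75.

83/75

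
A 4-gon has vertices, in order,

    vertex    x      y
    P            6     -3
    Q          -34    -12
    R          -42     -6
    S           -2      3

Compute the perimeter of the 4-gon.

|PQ| = √((-40)² + (-9)²) = √1681 = 41
|QR| = √((-8)² + (6)²) = √100 = 10
|RS| = √((40)² + (9)²) = √1681 = 41
|SP| = √((8)² + (-6)²) = √100 = 10
Perimeter = 41 + 10 + 41 + 10 = 102.

102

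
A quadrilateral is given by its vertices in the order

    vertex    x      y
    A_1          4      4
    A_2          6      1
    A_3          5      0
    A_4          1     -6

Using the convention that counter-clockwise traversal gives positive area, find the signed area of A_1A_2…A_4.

Apply the shoelace (surveyor's) formula: 2A = Σ (x_i·y_{i+1} − x_{i+1}·y_i), indices taken mod 4.
A_1→A_2: (4)(1) − (6)(4) = -20
A_2→A_3: (6)(0) − (5)(1) = -5
A_3→A_4: (5)(-6) − (1)(0) = -30
A_4→A_1: (1)(4) − (4)(-6) = 28
Σ = -27
Signed area = Σ/2 = -13.5 (negative ⇒ clockwise traversal).

-13.5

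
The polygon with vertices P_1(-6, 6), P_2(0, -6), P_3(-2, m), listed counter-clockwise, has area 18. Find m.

4

The doubled signed area Σ (x_i y_{i+1} − x_{i+1} y_i) is linear in m.
With m=0 it equals 12; the coefficient of m is 6 (from the two edges through P_3).
So 6·m + 12 = 2·18 = 36 ⇒ m = 4.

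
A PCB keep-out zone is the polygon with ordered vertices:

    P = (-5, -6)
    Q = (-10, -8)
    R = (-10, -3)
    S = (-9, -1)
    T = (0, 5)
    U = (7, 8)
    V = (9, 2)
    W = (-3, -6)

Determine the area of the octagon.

Apply Gauss's area formula: 2A = Σ (x_i·y_{i+1} − x_{i+1}·y_i), indices taken mod 8.
Σ = (-20) + (-50) + (-17) + (-45) + (-35) + (-58) + (-48) + (-12) = -285
Area = |Σ|/2 = 142.5.

142.5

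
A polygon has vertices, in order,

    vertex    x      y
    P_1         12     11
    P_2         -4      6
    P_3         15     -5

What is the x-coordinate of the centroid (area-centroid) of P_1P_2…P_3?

23/3

Apply Gauss's area formula. First the cross-terms c_i = x_i·y_{i+1} − x_{i+1}·y_i:
  116, -70, 225  ⇒  2A = 271, A = 135.5.
Then Σ (x_i + x_{i+1})·c_i = 6233, so x̄ = 6233 / (6·135.5) = 23/3.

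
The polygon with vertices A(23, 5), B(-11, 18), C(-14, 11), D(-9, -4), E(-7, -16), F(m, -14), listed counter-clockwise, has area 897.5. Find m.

24

The doubled signed area Σ (x_i y_{i+1} − x_{i+1} y_i) is linear in m.
With m=0 it equals 1291; the coefficient of m is 21 (from the two edges through F).
So 21·m + 1291 = 2·897.5 = 1795 ⇒ m = 24.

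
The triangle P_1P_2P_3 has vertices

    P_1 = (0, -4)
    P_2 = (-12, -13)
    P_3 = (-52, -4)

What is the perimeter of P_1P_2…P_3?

|P_1P_2| = √((-12)² + (-9)²) = √225 = 15
|P_2P_3| = √((-40)² + (9)²) = √1681 = 41
|P_3P_1| = √((52)² + (0)²) = √2704 = 52
Perimeter = 15 + 41 + 52 = 108.

108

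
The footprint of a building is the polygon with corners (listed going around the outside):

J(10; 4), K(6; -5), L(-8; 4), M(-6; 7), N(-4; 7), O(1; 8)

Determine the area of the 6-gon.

Apply the shoelace formula: 2A = Σ (x_i·y_{i+1} − x_{i+1}·y_i), indices taken mod 6.
Σ = (-74) + (-16) + (-32) + (-14) + (-39) + (-76) = -251
Area = |Σ|/2 = 125.5.

125.5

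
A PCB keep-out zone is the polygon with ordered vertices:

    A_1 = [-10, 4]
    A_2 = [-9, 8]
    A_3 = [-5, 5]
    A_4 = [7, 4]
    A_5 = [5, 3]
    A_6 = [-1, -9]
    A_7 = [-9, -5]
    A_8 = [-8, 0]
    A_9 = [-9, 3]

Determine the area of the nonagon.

145.5

Apply Gauss's area formula: 2A = Σ (x_i·y_{i+1} − x_{i+1}·y_i), indices taken mod 9.
Cross-terms: -44, -5, -55, 1, -42, -76, -40, -24, -6  ⇒  Σ = -291
Area = |Σ|/2 = 145.5.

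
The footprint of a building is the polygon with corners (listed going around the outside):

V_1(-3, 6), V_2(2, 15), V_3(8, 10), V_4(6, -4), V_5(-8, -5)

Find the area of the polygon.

Σ = (-57) + (-100) + (-92) + (-62) + (-63) = -374
Area = |Σ|/2 = 187.

187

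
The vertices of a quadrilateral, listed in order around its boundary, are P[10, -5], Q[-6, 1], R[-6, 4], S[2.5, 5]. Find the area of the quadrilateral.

70.25

Σ = (-20) + (-18) + (-40) + (-62.5) = -140.5
Area = |Σ|/2 = 70.25.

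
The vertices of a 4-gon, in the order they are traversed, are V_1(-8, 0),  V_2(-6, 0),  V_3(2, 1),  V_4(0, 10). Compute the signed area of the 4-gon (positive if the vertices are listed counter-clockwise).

47

Apply the shoelace formula: 2A = Σ (x_i·y_{i+1} − x_{i+1}·y_i), indices taken mod 4.
Σ = (0) + (-6) + (20) + (80) = 94
Signed area = Σ/2 = 47 (positive ⇒ counter-clockwise traversal).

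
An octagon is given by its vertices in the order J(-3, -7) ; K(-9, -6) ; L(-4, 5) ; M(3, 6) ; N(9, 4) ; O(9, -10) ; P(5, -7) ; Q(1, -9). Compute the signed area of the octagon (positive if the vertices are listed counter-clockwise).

Σ = (-45) + (-69) + (-39) + (-42) + (-126) + (-13) + (-38) + (-34) = -406
Signed area = Σ/2 = -203 (negative ⇒ clockwise traversal).

-203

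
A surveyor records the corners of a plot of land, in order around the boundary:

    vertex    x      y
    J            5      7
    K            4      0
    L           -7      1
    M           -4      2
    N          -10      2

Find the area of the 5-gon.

51

Σ = (-28) + (4) + (-10) + (12) + (-80) = -102
Area = |Σ|/2 = 51.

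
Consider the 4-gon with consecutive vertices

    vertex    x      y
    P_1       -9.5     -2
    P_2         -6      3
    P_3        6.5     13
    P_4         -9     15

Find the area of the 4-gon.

Apply the shoelace (surveyor's) formula: 2A = Σ (x_i·y_{i+1} − x_{i+1}·y_i), indices taken mod 4.
Σ = (-40.5) + (-97.5) + (214.5) + (160.5) = 237
Area = |Σ|/2 = 118.5.

118.5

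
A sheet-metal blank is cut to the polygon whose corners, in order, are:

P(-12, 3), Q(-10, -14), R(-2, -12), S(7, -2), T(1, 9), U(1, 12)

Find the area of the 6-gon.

Σ = (198) + (92) + (88) + (65) + (3) + (147) = 593
Area = |Σ|/2 = 296.5.

296.5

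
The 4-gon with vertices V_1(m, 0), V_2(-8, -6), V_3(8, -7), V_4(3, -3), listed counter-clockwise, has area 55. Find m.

-3

The doubled signed area Σ (x_i y_{i+1} − x_{i+1} y_i) is linear in m.
With m=0 it equals 101; the coefficient of m is -3 (from the two edges through V_1).
So -3·m + 101 = 2·55 = 110 ⇒ m = -3.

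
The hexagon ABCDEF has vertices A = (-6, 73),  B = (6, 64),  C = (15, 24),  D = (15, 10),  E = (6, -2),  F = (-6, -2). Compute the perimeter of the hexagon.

172

|AB| = √((12)² + (-9)²) = √225 = 15
|BC| = √((9)² + (-40)²) = √1681 = 41
|CD| = √((0)² + (-14)²) = √196 = 14
|DE| = √((-9)² + (-12)²) = √225 = 15
|EF| = √((-12)² + (0)²) = √144 = 12
|FA| = √((0)² + (75)²) = √5625 = 75
Perimeter = 15 + 41 + 14 + 15 + 12 + 75 = 172.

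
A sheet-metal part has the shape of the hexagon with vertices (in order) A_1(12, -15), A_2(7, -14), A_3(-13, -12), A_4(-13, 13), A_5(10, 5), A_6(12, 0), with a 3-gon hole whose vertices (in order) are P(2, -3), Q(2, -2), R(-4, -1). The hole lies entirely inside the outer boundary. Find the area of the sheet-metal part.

Outer boundary:
Σ = (-63) + (-266) + (-325) + (-195) + (-60) + (-180) = -1089
Area = |Σ|/2 = 544.5.
Hole:
Σ = (2) + (-10) + (14) = 6
Area = |Σ|/2 = 3.
Net area = 544.5 − 3 = 541.5.

541.5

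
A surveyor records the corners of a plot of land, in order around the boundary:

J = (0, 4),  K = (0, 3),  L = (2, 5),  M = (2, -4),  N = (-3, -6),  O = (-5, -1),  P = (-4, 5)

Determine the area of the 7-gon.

Apply the shoelace (surveyor's) formula: 2A = Σ (x_i·y_{i+1} − x_{i+1}·y_i), indices taken mod 7.
Σ = (0) + (-6) + (-18) + (-24) + (-27) + (-29) + (-16) = -120
Area = |Σ|/2 = 60.

60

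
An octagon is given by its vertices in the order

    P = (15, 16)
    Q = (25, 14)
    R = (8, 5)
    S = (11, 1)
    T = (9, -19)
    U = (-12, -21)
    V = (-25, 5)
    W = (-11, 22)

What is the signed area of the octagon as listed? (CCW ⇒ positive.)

-1222.5

P→Q: (15)(14) − (25)(16) = -190
Q→R: (25)(5) − (8)(14) = 13
R→S: (8)(1) − (11)(5) = -47
S→T: (11)(-19) − (9)(1) = -218
T→U: (9)(-21) − (-12)(-19) = -417
U→V: (-12)(5) − (-25)(-21) = -585
V→W: (-25)(22) − (-11)(5) = -495
W→P: (-11)(16) − (15)(22) = -506
Σ = -2445
Signed area = Σ/2 = -1222.5 (negative ⇒ clockwise traversal).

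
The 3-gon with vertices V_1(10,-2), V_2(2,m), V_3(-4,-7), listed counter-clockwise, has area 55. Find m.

The doubled signed area Σ (x_i y_{i+1} − x_{i+1} y_i) is linear in m.
With m=0 it equals 68; the coefficient of m is 14 (from the two edges through V_2).
So 14·m + 68 = 2·55 = 110 ⇒ m = 3.

3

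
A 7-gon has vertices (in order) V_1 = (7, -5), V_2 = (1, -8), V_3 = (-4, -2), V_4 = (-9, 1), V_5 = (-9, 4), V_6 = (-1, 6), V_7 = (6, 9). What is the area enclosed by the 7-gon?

161

Apply Gauss's area formula: 2A = Σ (x_i·y_{i+1} − x_{i+1}·y_i), indices taken mod 7.
Σ = (-51) + (-34) + (-22) + (-27) + (-50) + (-45) + (-93) = -322
Area = |Σ|/2 = 161.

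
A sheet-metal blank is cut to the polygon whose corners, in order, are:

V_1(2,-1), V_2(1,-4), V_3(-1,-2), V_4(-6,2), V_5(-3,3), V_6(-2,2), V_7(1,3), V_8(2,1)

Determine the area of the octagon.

28

Apply the shoelace formula: 2A = Σ (x_i·y_{i+1} − x_{i+1}·y_i), indices taken mod 8.
Cross-terms: -7, -6, -14, -12, 0, -8, -5, -4  ⇒  Σ = -56
Area = |Σ|/2 = 28.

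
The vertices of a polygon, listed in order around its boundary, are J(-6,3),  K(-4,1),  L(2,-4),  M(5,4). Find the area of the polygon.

43.5

Σ = (6) + (14) + (28) + (39) = 87
Area = |Σ|/2 = 43.5.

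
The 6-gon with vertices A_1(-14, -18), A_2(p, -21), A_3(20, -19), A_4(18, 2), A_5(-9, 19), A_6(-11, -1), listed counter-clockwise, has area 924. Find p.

The doubled signed area Σ (x_i y_{i+1} − x_{i+1} y_i) is linear in p.
With p=0 it equals 1858; the coefficient of p is -1 (from the two edges through A_2).
So -1·p + 1858 = 2·924 = 1848 ⇒ p = 10.

10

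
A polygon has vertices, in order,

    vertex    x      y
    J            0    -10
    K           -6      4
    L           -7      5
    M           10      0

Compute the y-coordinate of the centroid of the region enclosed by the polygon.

Apply the surveyor's formula. First the cross-terms c_i = x_i·y_{i+1} − x_{i+1}·y_i:
  -60, -2, -50, -100  ⇒  2A = -212, A = -106.
Then Σ (y_i + y_{i+1})·c_i = 1092, so ȳ = 1092 / (6·(-106)) = -91/53.

-91/53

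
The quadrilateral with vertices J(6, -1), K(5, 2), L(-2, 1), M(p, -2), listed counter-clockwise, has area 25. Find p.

Write out the shoelace sum; only the two edges meeting at M involve p:
2·Area = [((-2)·(-2) − p·1) + (p·(-1) − 6·(-2))] + 26
       = -2·p + 42 = 50
⇒ p = -4.

-4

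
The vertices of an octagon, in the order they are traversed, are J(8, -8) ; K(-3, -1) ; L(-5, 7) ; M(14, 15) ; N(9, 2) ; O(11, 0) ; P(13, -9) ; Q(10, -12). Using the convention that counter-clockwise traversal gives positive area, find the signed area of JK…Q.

-254.5

Apply the shoelace (surveyor's) formula: 2A = Σ (x_i·y_{i+1} − x_{i+1}·y_i), indices taken mod 8.
Σ = (-32) + (-26) + (-173) + (-107) + (-22) + (-99) + (-66) + (16) = -509
Signed area = Σ/2 = -254.5 (negative ⇒ clockwise traversal).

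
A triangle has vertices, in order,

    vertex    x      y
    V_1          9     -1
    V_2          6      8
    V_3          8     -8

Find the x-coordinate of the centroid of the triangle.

Apply the shoelace (surveyor's) formula. First the cross-terms c_i = x_i·y_{i+1} − x_{i+1}·y_i:
  78, -112, 64  ⇒  2A = 30, A = 15.
Then Σ (x_i + x_{i+1})·c_i = 690, so x̄ = 690 / (6·15) = 23/3.

23/3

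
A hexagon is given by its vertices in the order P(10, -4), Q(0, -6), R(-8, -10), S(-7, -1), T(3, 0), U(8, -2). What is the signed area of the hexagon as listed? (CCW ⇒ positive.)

P→Q: (10)(-6) − (0)(-4) = -60
Q→R: (0)(-10) − (-8)(-6) = -48
R→S: (-8)(-1) − (-7)(-10) = -62
S→T: (-7)(0) − (3)(-1) = 3
T→U: (3)(-2) − (8)(0) = -6
U→P: (8)(-4) − (10)(-2) = -12
Σ = -185
Signed area = Σ/2 = -92.5 (negative ⇒ clockwise traversal).

-92.5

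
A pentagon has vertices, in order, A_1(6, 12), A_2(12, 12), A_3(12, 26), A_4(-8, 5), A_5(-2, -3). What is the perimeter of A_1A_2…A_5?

|A_1A_2| = √((6)² + (0)²) = √36 = 6
|A_2A_3| = √((0)² + (14)²) = √196 = 14
|A_3A_4| = √((-20)² + (-21)²) = √841 = 29
|A_4A_5| = √((6)² + (-8)²) = √100 = 10
|A_5A_1| = √((8)² + (15)²) = √289 = 17
Perimeter = 6 + 14 + 29 + 10 + 17 = 76.

76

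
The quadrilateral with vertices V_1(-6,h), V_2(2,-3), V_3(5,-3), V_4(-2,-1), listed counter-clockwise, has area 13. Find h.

Write out the shoelace sum; only the two edges meeting at V_1 involve h:
2·Area = [((-2)·h − (-6)·(-1)) + ((-6)·(-3) − 2·h)] + -2
       = -4·h + 10 = 26
⇒ h = -4.

-4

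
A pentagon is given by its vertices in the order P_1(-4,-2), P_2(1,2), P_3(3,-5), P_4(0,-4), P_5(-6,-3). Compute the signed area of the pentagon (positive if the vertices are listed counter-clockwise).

-26.5

Apply the shoelace (surveyor's) formula: 2A = Σ (x_i·y_{i+1} − x_{i+1}·y_i), indices taken mod 5.
P_1→P_2: (-4)(2) − (1)(-2) = -6
P_2→P_3: (1)(-5) − (3)(2) = -11
P_3→P_4: (3)(-4) − (0)(-5) = -12
P_4→P_5: (0)(-3) − (-6)(-4) = -24
P_5→P_1: (-6)(-2) − (-4)(-3) = 0
Σ = -53
Signed area = Σ/2 = -26.5 (negative ⇒ clockwise traversal).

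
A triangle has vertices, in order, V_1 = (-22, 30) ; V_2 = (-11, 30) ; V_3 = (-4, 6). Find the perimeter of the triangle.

66

|V_1V_2| = √((11)² + (0)²) = √121 = 11
|V_2V_3| = √((7)² + (-24)²) = √625 = 25
|V_3V_1| = √((-18)² + (24)²) = √900 = 30
Perimeter = 11 + 25 + 30 = 66.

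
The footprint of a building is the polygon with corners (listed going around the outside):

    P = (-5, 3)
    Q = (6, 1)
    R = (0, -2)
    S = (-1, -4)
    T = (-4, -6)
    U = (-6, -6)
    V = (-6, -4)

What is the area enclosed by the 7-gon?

Apply the shoelace formula: 2A = Σ (x_i·y_{i+1} − x_{i+1}·y_i), indices taken mod 7.
P→Q: (-5)(1) − (6)(3) = -23
Q→R: (6)(-2) − (0)(1) = -12
R→S: (0)(-4) − (-1)(-2) = -2
S→T: (-1)(-6) − (-4)(-4) = -10
T→U: (-4)(-6) − (-6)(-6) = -12
U→V: (-6)(-4) − (-6)(-6) = -12
V→P: (-6)(3) − (-5)(-4) = -38
Σ = -109
Area = |Σ|/2 = 54.5.

54.5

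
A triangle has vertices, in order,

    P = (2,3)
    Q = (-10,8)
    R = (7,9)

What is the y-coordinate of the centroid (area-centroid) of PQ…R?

20/3

Apply the surveyor's formula. First the cross-terms c_i = x_i·y_{i+1} − x_{i+1}·y_i:
  46, -146, 3  ⇒  2A = -97, A = -48.5.
Then Σ (y_i + y_{i+1})·c_i = -1940, so ȳ = -1940 / (6·(-48.5)) = 20/3.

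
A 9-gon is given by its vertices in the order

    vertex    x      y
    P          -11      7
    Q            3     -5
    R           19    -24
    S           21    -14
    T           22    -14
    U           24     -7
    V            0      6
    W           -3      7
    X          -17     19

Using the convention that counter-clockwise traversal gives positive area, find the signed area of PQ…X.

P→Q: (-11)(-5) − (3)(7) = 34
Q→R: (3)(-24) − (19)(-5) = 23
R→S: (19)(-14) − (21)(-24) = 238
S→T: (21)(-14) − (22)(-14) = 14
T→U: (22)(-7) − (24)(-14) = 182
U→V: (24)(6) − (0)(-7) = 144
V→W: (0)(7) − (-3)(6) = 18
W→X: (-3)(19) − (-17)(7) = 62
X→P: (-17)(7) − (-11)(19) = 90
Σ = 805
Signed area = Σ/2 = 402.5 (positive ⇒ counter-clockwise traversal).

402.5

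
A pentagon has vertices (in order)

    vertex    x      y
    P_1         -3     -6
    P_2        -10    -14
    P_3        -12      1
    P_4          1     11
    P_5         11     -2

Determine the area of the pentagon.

Apply the shoelace formula: 2A = Σ (x_i·y_{i+1} − x_{i+1}·y_i), indices taken mod 5.
Σ = (-18) + (-178) + (-133) + (-123) + (-72) = -524
Area = |Σ|/2 = 262.

262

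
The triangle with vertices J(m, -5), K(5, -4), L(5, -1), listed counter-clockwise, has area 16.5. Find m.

-6

Write out the shoelace sum; only the two edges meeting at J involve m:
2·Area = [(5·(-5) − m·(-1)) + (m·(-4) − 5·(-5))] + 15
       = -3·m + 15 = 33
⇒ m = -6.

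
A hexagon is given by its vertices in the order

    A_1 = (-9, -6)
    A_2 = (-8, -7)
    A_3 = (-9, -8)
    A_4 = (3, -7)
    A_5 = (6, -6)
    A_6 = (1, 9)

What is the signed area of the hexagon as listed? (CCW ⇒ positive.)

131

A_1→A_2: (-9)(-7) − (-8)(-6) = 15
A_2→A_3: (-8)(-8) − (-9)(-7) = 1
A_3→A_4: (-9)(-7) − (3)(-8) = 87
A_4→A_5: (3)(-6) − (6)(-7) = 24
A_5→A_6: (6)(9) − (1)(-6) = 60
A_6→A_1: (1)(-6) − (-9)(9) = 75
Σ = 262
Signed area = Σ/2 = 131 (positive ⇒ counter-clockwise traversal).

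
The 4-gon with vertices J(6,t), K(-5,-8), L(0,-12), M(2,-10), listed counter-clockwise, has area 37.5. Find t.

Write out the shoelace sum; only the two edges meeting at J involve t:
2·Area = [(2·t − 6·(-10)) + (6·(-8) − (-5)·t)] + 84
       = 7·t + 96 = 75
⇒ t = -3.

-3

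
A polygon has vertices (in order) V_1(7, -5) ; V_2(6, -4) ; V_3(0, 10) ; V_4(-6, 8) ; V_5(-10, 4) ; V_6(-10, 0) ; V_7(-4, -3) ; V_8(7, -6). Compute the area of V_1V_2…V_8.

150

Apply the shoelace formula: 2A = Σ (x_i·y_{i+1} − x_{i+1}·y_i), indices taken mod 8.
Cross-terms: 2, 60, 60, 56, 40, 30, 45, 7  ⇒  Σ = 300
Area = |Σ|/2 = 150.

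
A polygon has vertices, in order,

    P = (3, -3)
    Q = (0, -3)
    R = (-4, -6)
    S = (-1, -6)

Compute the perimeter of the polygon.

|PQ| = √((-3)² + (0)²) = √9 = 3
|QR| = √((-4)² + (-3)²) = √25 = 5
|RS| = √((3)² + (0)²) = √9 = 3
|SP| = √((4)² + (3)²) = √25 = 5
Perimeter = 3 + 5 + 3 + 5 = 16.

16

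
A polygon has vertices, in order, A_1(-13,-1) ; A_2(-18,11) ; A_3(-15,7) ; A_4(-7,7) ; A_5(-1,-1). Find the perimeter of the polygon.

48

|A_1A_2| = √((-5)² + (12)²) = √169 = 13
|A_2A_3| = √((3)² + (-4)²) = √25 = 5
|A_3A_4| = √((8)² + (0)²) = √64 = 8
|A_4A_5| = √((6)² + (-8)²) = √100 = 10
|A_5A_1| = √((-12)² + (0)²) = √144 = 12
Perimeter = 13 + 5 + 8 + 10 + 12 = 48.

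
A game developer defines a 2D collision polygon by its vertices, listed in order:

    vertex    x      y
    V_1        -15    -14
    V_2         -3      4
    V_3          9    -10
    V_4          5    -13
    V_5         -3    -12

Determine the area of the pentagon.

206

V_1→V_2: (-15)(4) − (-3)(-14) = -102
V_2→V_3: (-3)(-10) − (9)(4) = -6
V_3→V_4: (9)(-13) − (5)(-10) = -67
V_4→V_5: (5)(-12) − (-3)(-13) = -99
V_5→V_1: (-3)(-14) − (-15)(-12) = -138
Σ = -412
Area = |Σ|/2 = 206.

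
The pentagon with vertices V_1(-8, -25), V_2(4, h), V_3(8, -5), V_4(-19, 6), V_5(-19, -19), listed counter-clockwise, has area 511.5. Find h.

Write out the shoelace sum; only the two edges meeting at V_2 involve h:
2·Area = [((-8)·h − 4·(-25)) + (4·(-5) − 8·h)] + 751
       = -16·h + 831 = 1023
⇒ h = -12.

-12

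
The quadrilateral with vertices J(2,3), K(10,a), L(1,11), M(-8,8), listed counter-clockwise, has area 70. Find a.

4

The doubled signed area Σ (x_i y_{i+1} − x_{i+1} y_i) is linear in a.
With a=0 it equals 136; the coefficient of a is 1 (from the two edges through K).
So 1·a + 136 = 2·70 = 140 ⇒ a = 4.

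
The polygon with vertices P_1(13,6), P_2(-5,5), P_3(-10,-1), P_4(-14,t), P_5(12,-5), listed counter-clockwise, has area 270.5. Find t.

-9

Write out the shoelace sum; only the two edges meeting at P_4 involve t:
2·Area = [((-10)·t − (-14)·(-1)) + ((-14)·(-5) − 12·t)] + 287
       = -22·t + 343 = 541
⇒ t = -9.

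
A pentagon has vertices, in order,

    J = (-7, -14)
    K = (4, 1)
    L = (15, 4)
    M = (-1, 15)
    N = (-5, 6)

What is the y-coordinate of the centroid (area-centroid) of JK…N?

356/115

Apply the surveyor's formula. First the cross-terms c_i = x_i·y_{i+1} − x_{i+1}·y_i:
  49, 1, 229, 69, 112  ⇒  2A = 460, A = 230.
Then Σ (y_i + y_{i+1})·c_i = 4272, so ȳ = 4272 / (6·230) = 356/115.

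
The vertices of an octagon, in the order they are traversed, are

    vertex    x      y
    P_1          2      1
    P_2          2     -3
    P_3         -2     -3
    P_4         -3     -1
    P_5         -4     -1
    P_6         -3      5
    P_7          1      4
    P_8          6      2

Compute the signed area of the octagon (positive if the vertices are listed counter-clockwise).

P_1→P_2: (2)(-3) − (2)(1) = -8
P_2→P_3: (2)(-3) − (-2)(-3) = -12
P_3→P_4: (-2)(-1) − (-3)(-3) = -7
P_4→P_5: (-3)(-1) − (-4)(-1) = -1
P_5→P_6: (-4)(5) − (-3)(-1) = -23
P_6→P_7: (-3)(4) − (1)(5) = -17
P_7→P_8: (1)(2) − (6)(4) = -22
P_8→P_1: (6)(1) − (2)(2) = 2
Σ = -88
Signed area = Σ/2 = -44 (negative ⇒ clockwise traversal).

-44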